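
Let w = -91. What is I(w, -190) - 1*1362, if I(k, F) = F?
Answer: -1552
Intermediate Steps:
I(w, -190) - 1*1362 = -190 - 1*1362 = -190 - 1362 = -1552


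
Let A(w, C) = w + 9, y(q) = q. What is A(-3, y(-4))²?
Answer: 36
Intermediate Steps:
A(w, C) = 9 + w
A(-3, y(-4))² = (9 - 3)² = 6² = 36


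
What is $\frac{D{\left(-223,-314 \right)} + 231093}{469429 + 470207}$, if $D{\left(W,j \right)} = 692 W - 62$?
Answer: $\frac{76715}{939636} \approx 0.081643$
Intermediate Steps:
$D{\left(W,j \right)} = -62 + 692 W$
$\frac{D{\left(-223,-314 \right)} + 231093}{469429 + 470207} = \frac{\left(-62 + 692 \left(-223\right)\right) + 231093}{469429 + 470207} = \frac{\left(-62 - 154316\right) + 231093}{939636} = \left(-154378 + 231093\right) \frac{1}{939636} = 76715 \cdot \frac{1}{939636} = \frac{76715}{939636}$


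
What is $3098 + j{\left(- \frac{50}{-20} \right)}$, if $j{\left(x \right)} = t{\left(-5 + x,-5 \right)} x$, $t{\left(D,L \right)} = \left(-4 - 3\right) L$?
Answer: $\frac{6371}{2} \approx 3185.5$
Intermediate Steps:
$t{\left(D,L \right)} = - 7 L$
$j{\left(x \right)} = 35 x$ ($j{\left(x \right)} = \left(-7\right) \left(-5\right) x = 35 x$)
$3098 + j{\left(- \frac{50}{-20} \right)} = 3098 + 35 \left(- \frac{50}{-20}\right) = 3098 + 35 \left(\left(-50\right) \left(- \frac{1}{20}\right)\right) = 3098 + 35 \cdot \frac{5}{2} = 3098 + \frac{175}{2} = \frac{6371}{2}$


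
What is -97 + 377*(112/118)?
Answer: 15389/59 ≈ 260.83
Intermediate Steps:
-97 + 377*(112/118) = -97 + 377*(112*(1/118)) = -97 + 377*(56/59) = -97 + 21112/59 = 15389/59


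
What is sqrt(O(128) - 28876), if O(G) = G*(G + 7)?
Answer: 2*I*sqrt(2899) ≈ 107.68*I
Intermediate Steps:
O(G) = G*(7 + G)
sqrt(O(128) - 28876) = sqrt(128*(7 + 128) - 28876) = sqrt(128*135 - 28876) = sqrt(17280 - 28876) = sqrt(-11596) = 2*I*sqrt(2899)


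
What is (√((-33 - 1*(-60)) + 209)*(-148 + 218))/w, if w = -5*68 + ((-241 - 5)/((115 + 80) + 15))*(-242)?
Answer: -2450*√59/989 ≈ -19.028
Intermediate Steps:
w = -1978/35 (w = -340 - 246/(195 + 15)*(-242) = -340 - 246/210*(-242) = -340 - 246*1/210*(-242) = -340 - 41/35*(-242) = -340 + 9922/35 = -1978/35 ≈ -56.514)
(√((-33 - 1*(-60)) + 209)*(-148 + 218))/w = (√((-33 - 1*(-60)) + 209)*(-148 + 218))/(-1978/35) = (√((-33 + 60) + 209)*70)*(-35/1978) = (√(27 + 209)*70)*(-35/1978) = (√236*70)*(-35/1978) = ((2*√59)*70)*(-35/1978) = (140*√59)*(-35/1978) = -2450*√59/989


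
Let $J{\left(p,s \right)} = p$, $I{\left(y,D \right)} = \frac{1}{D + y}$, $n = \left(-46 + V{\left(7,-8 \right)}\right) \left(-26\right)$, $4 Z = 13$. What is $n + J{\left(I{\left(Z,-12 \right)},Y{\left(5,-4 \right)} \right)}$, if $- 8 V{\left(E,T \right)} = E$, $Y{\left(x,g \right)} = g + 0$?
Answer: $\frac{170609}{140} \approx 1218.6$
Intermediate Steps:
$Y{\left(x,g \right)} = g$
$V{\left(E,T \right)} = - \frac{E}{8}$
$Z = \frac{13}{4}$ ($Z = \frac{1}{4} \cdot 13 = \frac{13}{4} \approx 3.25$)
$n = \frac{4875}{4}$ ($n = \left(-46 - \frac{7}{8}\right) \left(-26\right) = \left(- \frac{375}{8}\right) \left(-26\right) = \frac{4875}{4} \approx 1218.8$)
$n + J{\left(I{\left(Z,-12 \right)},Y{\left(5,-4 \right)} \right)} = \frac{4875}{4} + \frac{1}{-12 + \frac{13}{4}} = \frac{4875}{4} + \frac{1}{- \frac{35}{4}} = \frac{4875}{4} - \frac{4}{35} = \frac{170609}{140}$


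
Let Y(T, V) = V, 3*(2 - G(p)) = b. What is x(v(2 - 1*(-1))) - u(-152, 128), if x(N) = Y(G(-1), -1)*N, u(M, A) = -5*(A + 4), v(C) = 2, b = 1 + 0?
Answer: 658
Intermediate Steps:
b = 1
G(p) = 5/3 (G(p) = 2 - 1/3*1 = 2 - 1/3 = 5/3)
u(M, A) = -20 - 5*A (u(M, A) = -5*(4 + A) = -20 - 5*A)
x(N) = -N
x(v(2 - 1*(-1))) - u(-152, 128) = -1*2 - (-20 - 5*128) = -2 - (-20 - 640) = -2 - 1*(-660) = -2 + 660 = 658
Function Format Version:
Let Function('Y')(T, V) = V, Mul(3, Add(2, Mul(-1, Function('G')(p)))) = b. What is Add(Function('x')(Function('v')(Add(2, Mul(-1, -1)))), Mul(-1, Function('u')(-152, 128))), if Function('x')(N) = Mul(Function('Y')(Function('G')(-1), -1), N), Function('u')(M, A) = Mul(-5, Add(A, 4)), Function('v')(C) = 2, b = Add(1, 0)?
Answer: 658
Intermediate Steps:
b = 1
Function('G')(p) = Rational(5, 3) (Function('G')(p) = Add(2, Mul(Rational(-1, 3), 1)) = Add(2, Rational(-1, 3)) = Rational(5, 3))
Function('u')(M, A) = Add(-20, Mul(-5, A)) (Function('u')(M, A) = Mul(-5, Add(4, A)) = Add(-20, Mul(-5, A)))
Function('x')(N) = Mul(-1, N)
Add(Function('x')(Function('v')(Add(2, Mul(-1, -1)))), Mul(-1, Function('u')(-152, 128))) = Add(Mul(-1, 2), Mul(-1, Add(-20, Mul(-5, 128)))) = Add(-2, Mul(-1, Add(-20, -640))) = Add(-2, Mul(-1, -660)) = Add(-2, 660) = 658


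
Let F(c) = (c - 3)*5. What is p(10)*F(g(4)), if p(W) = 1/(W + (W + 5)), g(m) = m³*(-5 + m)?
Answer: -67/5 ≈ -13.400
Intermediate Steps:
p(W) = 1/(5 + 2*W) (p(W) = 1/(W + (5 + W)) = 1/(5 + 2*W))
F(c) = -15 + 5*c (F(c) = (-3 + c)*5 = -15 + 5*c)
p(10)*F(g(4)) = (-15 + 5*(4³*(-5 + 4)))/(5 + 2*10) = (-15 + 5*(64*(-1)))/(5 + 20) = (-15 + 5*(-64))/25 = (-15 - 320)/25 = (1/25)*(-335) = -67/5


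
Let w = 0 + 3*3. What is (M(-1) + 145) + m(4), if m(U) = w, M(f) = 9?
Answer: 163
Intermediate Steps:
w = 9 (w = 0 + 9 = 9)
m(U) = 9
(M(-1) + 145) + m(4) = (9 + 145) + 9 = 154 + 9 = 163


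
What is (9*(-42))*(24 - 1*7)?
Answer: -6426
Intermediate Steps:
(9*(-42))*(24 - 1*7) = -378*(24 - 7) = -378*17 = -6426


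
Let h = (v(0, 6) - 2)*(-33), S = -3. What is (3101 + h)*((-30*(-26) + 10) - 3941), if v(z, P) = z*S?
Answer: -9979217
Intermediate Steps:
v(z, P) = -3*z (v(z, P) = z*(-3) = -3*z)
h = 66 (h = (-3*0 - 2)*(-33) = (0 - 2)*(-33) = -2*(-33) = 66)
(3101 + h)*((-30*(-26) + 10) - 3941) = (3101 + 66)*((-30*(-26) + 10) - 3941) = 3167*((780 + 10) - 3941) = 3167*(790 - 3941) = 3167*(-3151) = -9979217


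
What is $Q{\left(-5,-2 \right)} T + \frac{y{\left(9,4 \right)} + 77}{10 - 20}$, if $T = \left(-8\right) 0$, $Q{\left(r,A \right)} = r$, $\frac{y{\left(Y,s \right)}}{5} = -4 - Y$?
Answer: $- \frac{6}{5} \approx -1.2$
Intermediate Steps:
$y{\left(Y,s \right)} = -20 - 5 Y$ ($y{\left(Y,s \right)} = 5 \left(-4 - Y\right) = -20 - 5 Y$)
$T = 0$
$Q{\left(-5,-2 \right)} T + \frac{y{\left(9,4 \right)} + 77}{10 - 20} = \left(-5\right) 0 + \frac{\left(-20 - 45\right) + 77}{10 - 20} = 0 + \frac{\left(-20 - 45\right) + 77}{-10} = 0 + \left(-65 + 77\right) \left(- \frac{1}{10}\right) = 0 + 12 \left(- \frac{1}{10}\right) = 0 - \frac{6}{5} = - \frac{6}{5}$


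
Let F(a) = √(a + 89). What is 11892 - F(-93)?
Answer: 11892 - 2*I ≈ 11892.0 - 2.0*I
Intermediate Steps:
F(a) = √(89 + a)
11892 - F(-93) = 11892 - √(89 - 93) = 11892 - √(-4) = 11892 - 2*I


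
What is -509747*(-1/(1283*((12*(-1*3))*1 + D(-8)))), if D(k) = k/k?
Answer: -72821/6415 ≈ -11.352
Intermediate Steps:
D(k) = 1
-509747*(-1/(1283*((12*(-1*3))*1 + D(-8)))) = -509747*(-1/(1283*((12*(-1*3))*1 + 1))) = -509747*(-1/(1283*((12*(-3))*1 + 1))) = -509747*(-1/(1283*(-36*1 + 1))) = -509747*(-1/(1283*(-36 + 1))) = -509747/((-35*(-1283))) = -509747/44905 = -509747*1/44905 = -72821/6415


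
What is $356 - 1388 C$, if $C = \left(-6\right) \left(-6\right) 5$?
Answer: $-249484$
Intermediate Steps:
$C = 180$ ($C = 36 \cdot 5 = 180$)
$356 - 1388 C = 356 - 249840 = -249484$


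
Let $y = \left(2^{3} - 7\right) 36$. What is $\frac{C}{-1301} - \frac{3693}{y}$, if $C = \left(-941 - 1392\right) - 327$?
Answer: $- \frac{1569611}{15612} \approx -100.54$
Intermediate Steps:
$C = -2660$ ($C = -2333 - 327 = -2660$)
$y = 36$ ($y = \left(8 - 7\right) 36 = 1 \cdot 36 = 36$)
$\frac{C}{-1301} - \frac{3693}{y} = - \frac{2660}{-1301} - \frac{3693}{36} = \left(-2660\right) \left(- \frac{1}{1301}\right) - \frac{1231}{12} = \frac{2660}{1301} - \frac{1231}{12} = - \frac{1569611}{15612}$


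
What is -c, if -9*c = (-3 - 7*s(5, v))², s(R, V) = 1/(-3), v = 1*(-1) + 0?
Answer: 4/81 ≈ 0.049383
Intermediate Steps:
v = -1 (v = -1 + 0 = -1)
s(R, V) = -⅓
c = -4/81 (c = -(-3 - 7*(-⅓))²/9 = -(-3 + 7/3)²/9 = -(-⅔)²/9 = -⅑*4/9 = -4/81 ≈ -0.049383)
-c = -1*(-4/81) = 4/81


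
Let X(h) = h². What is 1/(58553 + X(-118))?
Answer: 1/72477 ≈ 1.3797e-5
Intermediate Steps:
1/(58553 + X(-118)) = 1/(58553 + (-118)²) = 1/(58553 + 13924) = 1/72477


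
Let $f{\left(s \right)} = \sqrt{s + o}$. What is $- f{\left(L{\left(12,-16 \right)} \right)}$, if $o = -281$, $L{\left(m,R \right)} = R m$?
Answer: $- i \sqrt{473} \approx - 21.749 i$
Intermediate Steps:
$f{\left(s \right)} = \sqrt{-281 + s}$ ($f{\left(s \right)} = \sqrt{s - 281} = \sqrt{-281 + s}$)
$- f{\left(L{\left(12,-16 \right)} \right)} = - \sqrt{-281 - 192} = - \sqrt{-473} = - i \sqrt{473}$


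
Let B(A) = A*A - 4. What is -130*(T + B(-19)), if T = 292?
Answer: -84370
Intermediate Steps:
B(A) = -4 + A² (B(A) = A² - 4 = -4 + A²)
-130*(T + B(-19)) = -130*(292 + (-4 + (-19)²)) = -130*(292 + (-4 + 361)) = -130*(292 + 357) = -130*649 = -1*84370 = -84370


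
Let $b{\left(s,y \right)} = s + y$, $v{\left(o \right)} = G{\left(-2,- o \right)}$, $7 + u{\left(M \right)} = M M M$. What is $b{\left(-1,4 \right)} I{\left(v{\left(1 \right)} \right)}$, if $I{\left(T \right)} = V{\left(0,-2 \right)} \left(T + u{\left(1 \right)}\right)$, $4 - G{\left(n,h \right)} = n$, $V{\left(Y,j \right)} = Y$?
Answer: $0$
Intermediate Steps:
$G{\left(n,h \right)} = 4 - n$
$u{\left(M \right)} = -7 + M^{3}$ ($u{\left(M \right)} = -7 + M M M = -7 + M^{2} M = -7 + M^{3}$)
$v{\left(o \right)} = 6$ ($v{\left(o \right)} = 4 - -2 = 4 + 2 = 6$)
$I{\left(T \right)} = 0$ ($I{\left(T \right)} = 0 \left(T - \left(7 - 1^{3}\right)\right) = 0 \left(T + \left(-7 + 1\right)\right) = 0 \left(T - 6\right) = 0 \left(-6 + T\right) = 0$)
$b{\left(-1,4 \right)} I{\left(v{\left(1 \right)} \right)} = \left(-1 + 4\right) 0 = 3 \cdot 0 = 0$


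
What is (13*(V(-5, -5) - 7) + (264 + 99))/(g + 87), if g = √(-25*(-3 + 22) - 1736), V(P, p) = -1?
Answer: 7511/3260 - 259*I*√2211/9780 ≈ 2.304 - 1.2452*I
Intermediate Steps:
g = I*√2211 (g = √(-25*19 - 1736) = √(-475 - 1736) = √(-2211) = I*√2211 ≈ 47.021*I)
(13*(V(-5, -5) - 7) + (264 + 99))/(g + 87) = (13*(-1 - 7) + (264 + 99))/(I*√2211 + 87) = (13*(-8) + 363)/(87 + I*√2211) = (-104 + 363)/(87 + I*√2211) = 259/(87 + I*√2211)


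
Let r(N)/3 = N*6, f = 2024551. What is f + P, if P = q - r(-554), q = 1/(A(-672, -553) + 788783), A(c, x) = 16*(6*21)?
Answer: 1608898753878/790799 ≈ 2.0345e+6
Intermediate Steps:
A(c, x) = 2016 (A(c, x) = 16*126 = 2016)
r(N) = 18*N (r(N) = 3*(N*6) = 3*(6*N) = 18*N)
q = 1/790799 (q = 1/(2016 + 788783) = 1/790799 ≈ 1.2645e-6)
P = 7885847629/790799 (P = 1/790799 - 18*(-554) = 1/790799 - 1*(-9972) = 1/790799 + 9972 = 7885847629/790799 ≈ 9972.0)
f + P = 2024551 + 7885847629/790799 = 1608898753878/790799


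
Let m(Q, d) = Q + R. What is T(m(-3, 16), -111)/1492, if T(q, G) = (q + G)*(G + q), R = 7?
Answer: 11449/1492 ≈ 7.6736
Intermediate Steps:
m(Q, d) = 7 + Q (m(Q, d) = Q + 7 = 7 + Q)
T(q, G) = (G + q)² (T(q, G) = (G + q)*(G + q) = (G + q)²)
T(m(-3, 16), -111)/1492 = (-111 + (7 - 3))²/1492 = (-111 + 4)²*(1/1492) = (-107)²*(1/1492) = 11449*(1/1492) = 11449/1492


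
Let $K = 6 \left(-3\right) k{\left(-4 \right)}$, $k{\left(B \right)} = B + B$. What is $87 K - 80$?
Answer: $12448$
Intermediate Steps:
$k{\left(B \right)} = 2 B$
$K = 144$ ($K = 6 \left(-3\right) 2 \left(-4\right) = \left(-18\right) \left(-8\right) = 144$)
$87 K - 80 = 87 \cdot 144 - 80 = 12528 - 80 = 12448$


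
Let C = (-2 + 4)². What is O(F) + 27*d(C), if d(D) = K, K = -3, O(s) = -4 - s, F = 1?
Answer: -86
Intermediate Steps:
C = 4 (C = 2² = 4)
d(D) = -3
O(F) + 27*d(C) = (-4 - 1*1) + 27*(-3) = (-4 - 1) - 81 = -5 - 81 = -86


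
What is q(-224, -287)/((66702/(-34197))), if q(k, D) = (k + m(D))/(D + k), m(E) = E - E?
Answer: -182384/811541 ≈ -0.22474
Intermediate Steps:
m(E) = 0
q(k, D) = k/(D + k) (q(k, D) = (k + 0)/(D + k) = k/(D + k))
q(-224, -287)/((66702/(-34197))) = (-224/(-287 - 224))/((66702/(-34197))) = (-224/(-511))/((66702*(-1/34197))) = (-224*(-1/511))/(-22234/11399) = (32/73)*(-11399/22234) = -182384/811541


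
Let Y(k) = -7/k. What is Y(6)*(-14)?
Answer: 49/3 ≈ 16.333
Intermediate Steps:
Y(6)*(-14) = -7/6*(-14) = 49/3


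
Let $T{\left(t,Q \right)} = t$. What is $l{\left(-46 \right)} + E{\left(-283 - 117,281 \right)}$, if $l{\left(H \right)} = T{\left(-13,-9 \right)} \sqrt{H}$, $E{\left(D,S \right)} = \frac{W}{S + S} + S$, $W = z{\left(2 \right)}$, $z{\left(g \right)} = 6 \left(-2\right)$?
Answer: $\frac{78955}{281} - 13 i \sqrt{46} \approx 280.98 - 88.17 i$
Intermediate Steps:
$z{\left(g \right)} = -12$
$W = -12$
$E{\left(D,S \right)} = S - \frac{6}{S}$ ($E{\left(D,S \right)} = - \frac{12}{S + S} + S = - \frac{12}{2 S} + S = - 12 \frac{1}{2 S} + S = - \frac{6}{S} + S = S - \frac{6}{S}$)
$l{\left(H \right)} = - 13 \sqrt{H}$
$l{\left(-46 \right)} + E{\left(-283 - 117,281 \right)} = - 13 \sqrt{-46} + \left(281 - \frac{6}{281}\right) = - 13 i \sqrt{46} + \left(281 - \frac{6}{281}\right) = - 13 i \sqrt{46} + \frac{78955}{281} = \frac{78955}{281} - 13 i \sqrt{46}$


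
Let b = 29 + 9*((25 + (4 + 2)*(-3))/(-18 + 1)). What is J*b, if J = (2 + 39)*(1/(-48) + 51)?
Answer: 21570305/408 ≈ 52868.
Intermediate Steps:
J = 100327/48 (J = 41*(-1/48 + 51) = 41*(2447/48) = 100327/48 ≈ 2090.1)
b = 430/17 (b = 29 + 9*((25 + 6*(-3))/(-17)) = 29 + 9*((25 - 18)*(-1/17)) = 29 + 9*(7*(-1/17)) = 29 + 9*(-7/17) = 29 - 63/17 = 430/17 ≈ 25.294)
J*b = (100327/48)*(430/17) = 21570305/408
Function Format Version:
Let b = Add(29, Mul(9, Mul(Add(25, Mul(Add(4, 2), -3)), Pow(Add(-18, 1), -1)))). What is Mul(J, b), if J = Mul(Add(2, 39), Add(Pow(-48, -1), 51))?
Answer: Rational(21570305, 408) ≈ 52868.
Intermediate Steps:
J = Rational(100327, 48) (J = Mul(41, Add(Rational(-1, 48), 51)) = Mul(41, Rational(2447, 48)) = Rational(100327, 48) ≈ 2090.1)
b = Rational(430, 17) (b = Add(29, Mul(9, Mul(Add(25, Mul(6, -3)), Pow(-17, -1)))) = Add(29, Mul(9, Mul(Add(25, -18), Rational(-1, 17)))) = Add(29, Mul(9, Mul(7, Rational(-1, 17)))) = Add(29, Mul(9, Rational(-7, 17))) = Add(29, Rational(-63, 17)) = Rational(430, 17) ≈ 25.294)
Mul(J, b) = Mul(Rational(100327, 48), Rational(430, 17)) = Rational(21570305, 408)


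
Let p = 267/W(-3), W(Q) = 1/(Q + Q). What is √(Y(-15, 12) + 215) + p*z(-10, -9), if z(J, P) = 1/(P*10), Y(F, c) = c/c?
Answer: 89/5 + 6*√6 ≈ 32.497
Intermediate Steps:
Y(F, c) = 1
W(Q) = 1/(2*Q)
p = -1602 (p = 267/(((½)/(-3))) = 267/(((½)*(-⅓))) = 267/(-⅙) = 267*(-6) = -1602)
z(J, P) = 1/(10*P)
√(Y(-15, 12) + 215) + p*z(-10, -9) = √(1 + 215) - 801/(5*(-9)) = √216 - 801*(-1)/(5*9) = 6*√6 - 1602*(-1/90) = 6*√6 + 89/5 = 89/5 + 6*√6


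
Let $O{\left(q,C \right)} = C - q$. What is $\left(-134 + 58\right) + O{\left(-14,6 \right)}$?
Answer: $-56$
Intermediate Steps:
$\left(-134 + 58\right) + O{\left(-14,6 \right)} = \left(-134 + 58\right) + \left(6 - -14\right) = -76 + \left(6 + 14\right) = -76 + 20 = -56$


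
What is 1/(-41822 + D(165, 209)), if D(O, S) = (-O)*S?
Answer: -1/76307 ≈ -1.3105e-5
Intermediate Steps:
D(O, S) = -O*S
1/(-41822 + D(165, 209)) = 1/(-41822 - 1*165*209) = 1/(-41822 - 34485) = 1/(-76307) = -1/76307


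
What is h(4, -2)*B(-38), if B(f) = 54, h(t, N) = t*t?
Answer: 864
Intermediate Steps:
h(t, N) = t²
h(4, -2)*B(-38) = 4²*54 = 16*54 = 864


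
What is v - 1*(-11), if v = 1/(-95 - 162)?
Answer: 2826/257 ≈ 10.996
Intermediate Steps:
v = -1/257 (v = 1/(-257) = -1/257 ≈ -0.0038911)
v - 1*(-11) = -1/257 - 1*(-11) = -1/257 + 11 = 2826/257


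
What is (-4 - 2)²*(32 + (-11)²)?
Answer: 5508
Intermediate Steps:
(-4 - 2)²*(32 + (-11)²) = (-6)²*(32 + 121) = 36*153 = 5508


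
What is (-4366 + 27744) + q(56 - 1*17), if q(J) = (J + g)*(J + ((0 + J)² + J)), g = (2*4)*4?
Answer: 136907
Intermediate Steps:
g = 32 (g = 8*4 = 32)
q(J) = (32 + J)*(J² + 2*J) (q(J) = (J + 32)*(J + ((0 + J)² + J)) = (32 + J)*(J + (J² + J)) = (32 + J)*(J + (J + J²)) = (32 + J)*(J² + 2*J))
(-4366 + 27744) + q(56 - 1*17) = (-4366 + 27744) + (56 - 1*17)*(64 + (56 - 1*17)² + 34*(56 - 1*17)) = 23378 + (56 - 17)*(64 + (56 - 17)² + 34*(56 - 17)) = 23378 + 39*(64 + 39² + 34*39) = 23378 + 39*(64 + 1521 + 1326) = 23378 + 39*2911 = 23378 + 113529 = 136907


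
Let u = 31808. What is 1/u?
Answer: 1/31808 ≈ 3.1439e-5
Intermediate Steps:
1/u = 1/31808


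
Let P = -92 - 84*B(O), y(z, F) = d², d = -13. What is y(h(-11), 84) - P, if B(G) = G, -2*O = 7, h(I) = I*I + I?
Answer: -33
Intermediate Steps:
h(I) = I + I² (h(I) = I² + I = I + I²)
O = -7/2 (O = -½*7 = -7/2 ≈ -3.5000)
y(z, F) = 169 (y(z, F) = (-13)² = 169)
P = 202 (P = -92 - 84*(-7/2) = -92 + 294 = 202)
y(h(-11), 84) - P = 169 - 1*202 = 169 - 202 = -33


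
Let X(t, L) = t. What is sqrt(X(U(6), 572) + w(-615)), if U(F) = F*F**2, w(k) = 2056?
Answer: 4*sqrt(142) ≈ 47.666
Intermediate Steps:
U(F) = F**3
sqrt(X(U(6), 572) + w(-615)) = sqrt(6**3 + 2056) = sqrt(216 + 2056) = sqrt(2272) = 4*sqrt(142)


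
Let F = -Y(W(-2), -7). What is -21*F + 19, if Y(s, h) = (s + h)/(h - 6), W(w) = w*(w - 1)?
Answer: 268/13 ≈ 20.615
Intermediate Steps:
W(w) = w*(-1 + w)
Y(s, h) = (h + s)/(-6 + h)
F = -1/13 (F = -(-7 - 2*(-1 - 2))/(-6 - 7) = -(-7 - 2*(-3))/(-13) = -(-1)*(-7 + 6)/13 = -(-1)*(-1)/13 = -1*1/13 = -1/13 ≈ -0.076923)
-21*F + 19 = -21*(-1/13) + 19 = 21/13 + 19 = 268/13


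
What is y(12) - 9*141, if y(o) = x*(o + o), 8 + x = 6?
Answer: -1317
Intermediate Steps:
x = -2 (x = -8 + 6 = -2)
y(o) = -4*o (y(o) = -2*(o + o) = -4*o)
y(12) - 9*141 = -4*12 - 9*141 = -48 - 1269 = -1317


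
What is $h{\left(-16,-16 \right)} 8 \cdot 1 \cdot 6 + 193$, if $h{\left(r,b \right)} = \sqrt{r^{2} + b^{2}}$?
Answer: $193 + 768 \sqrt{2} \approx 1279.1$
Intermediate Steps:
$h{\left(r,b \right)} = \sqrt{b^{2} + r^{2}}$
$h{\left(-16,-16 \right)} 8 \cdot 1 \cdot 6 + 193 = \sqrt{\left(-16\right)^{2} + \left(-16\right)^{2}} \cdot 8 \cdot 1 \cdot 6 + 193 = \sqrt{256 + 256} \cdot 8 \cdot 6 + 193 = \sqrt{512} \cdot 48 + 193 = 16 \sqrt{2} \cdot 48 + 193 = 768 \sqrt{2} + 193 = 193 + 768 \sqrt{2}$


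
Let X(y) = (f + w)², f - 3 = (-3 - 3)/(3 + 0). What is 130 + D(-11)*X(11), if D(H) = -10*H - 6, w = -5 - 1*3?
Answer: 5226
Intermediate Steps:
w = -8 (w = -5 - 3 = -8)
f = 1 (f = 3 + (-3 - 3)/(3 + 0) = 3 - 6/3 = 3 - 6*⅓ = 3 - 2 = 1)
D(H) = -6 - 10*H
X(y) = 49 (X(y) = (1 - 8)² = (-7)² = 49)
130 + D(-11)*X(11) = 130 + (-6 - 10*(-11))*49 = 130 + (-6 + 110)*49 = 130 + 104*49 = 130 + 5096 = 5226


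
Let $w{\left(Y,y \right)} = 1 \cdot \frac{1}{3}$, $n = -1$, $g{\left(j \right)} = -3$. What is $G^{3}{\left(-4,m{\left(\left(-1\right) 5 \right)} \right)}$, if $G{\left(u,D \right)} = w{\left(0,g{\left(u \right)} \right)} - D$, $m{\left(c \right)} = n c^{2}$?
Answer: $\frac{438976}{27} \approx 16258.0$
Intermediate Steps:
$m{\left(c \right)} = - c^{2}$
$w{\left(Y,y \right)} = \frac{1}{3}$ ($w{\left(Y,y \right)} = 1 \cdot \frac{1}{3} = \frac{1}{3}$)
$G{\left(u,D \right)} = \frac{1}{3} - D$
$G^{3}{\left(-4,m{\left(\left(-1\right) 5 \right)} \right)} = \left(\frac{1}{3} - - \left(\left(-1\right) 5\right)^{2}\right)^{3} = \left(\frac{1}{3} - - \left(-5\right)^{2}\right)^{3} = \left(\frac{1}{3} - \left(-1\right) 25\right)^{3} = \left(\frac{1}{3} - -25\right)^{3} = \left(\frac{1}{3} + 25\right)^{3} = \left(\frac{76}{3}\right)^{3} = \frac{438976}{27}$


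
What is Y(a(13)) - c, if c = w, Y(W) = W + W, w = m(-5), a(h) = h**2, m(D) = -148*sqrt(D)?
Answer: 338 + 148*I*sqrt(5) ≈ 338.0 + 330.94*I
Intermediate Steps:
w = -148*I*sqrt(5) ≈ -330.94*I
Y(W) = 2*W
c = -148*I*sqrt(5) ≈ -330.94*I
Y(a(13)) - c = 2*13**2 - (-148)*I*sqrt(5) = 2*169 + 148*I*sqrt(5) = 338 + 148*I*sqrt(5)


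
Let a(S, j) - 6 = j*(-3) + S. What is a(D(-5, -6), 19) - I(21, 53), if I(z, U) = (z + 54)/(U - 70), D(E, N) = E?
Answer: -877/17 ≈ -51.588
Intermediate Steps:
a(S, j) = 6 + S - 3*j (a(S, j) = 6 + (j*(-3) + S) = 6 + (-3*j + S) = 6 + (S - 3*j) = 6 + S - 3*j)
I(z, U) = (54 + z)/(-70 + U)
a(D(-5, -6), 19) - I(21, 53) = (6 - 5 - 3*19) - (54 + 21)/(-70 + 53) = (6 - 5 - 57) - 75/(-17) = -56 - (-1)*75/17 = -56 - 1*(-75/17) = -56 + 75/17 = -877/17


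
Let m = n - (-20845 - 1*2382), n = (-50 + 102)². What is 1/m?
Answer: 1/25931 ≈ 3.8564e-5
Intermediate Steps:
n = 2704 (n = 52² = 2704)
m = 25931 (m = 2704 - (-20845 - 1*2382) = 2704 - (-20845 - 2382) = 2704 - 1*(-23227) = 2704 + 23227 = 25931)
1/m = 1/25931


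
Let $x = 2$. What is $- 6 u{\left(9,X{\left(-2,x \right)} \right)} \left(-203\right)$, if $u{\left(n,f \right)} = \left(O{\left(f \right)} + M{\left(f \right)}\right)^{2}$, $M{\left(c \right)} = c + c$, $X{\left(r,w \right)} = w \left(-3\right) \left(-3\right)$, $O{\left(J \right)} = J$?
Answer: $3551688$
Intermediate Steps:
$X{\left(r,w \right)} = 9 w$ ($X{\left(r,w \right)} = - 3 w \left(-3\right) = 9 w$)
$M{\left(c \right)} = 2 c$
$u{\left(n,f \right)} = 9 f^{2}$ ($u{\left(n,f \right)} = \left(f + 2 f\right)^{2} = \left(3 f\right)^{2} = 9 f^{2}$)
$- 6 u{\left(9,X{\left(-2,x \right)} \right)} \left(-203\right) = - 6 \cdot 9 \left(9 \cdot 2\right)^{2} \left(-203\right) = - 6 \cdot 9 \cdot 18^{2} \left(-203\right) = - 6 \cdot 9 \cdot 324 \left(-203\right) = \left(-6\right) 2916 \left(-203\right) = \left(-17496\right) \left(-203\right) = 3551688$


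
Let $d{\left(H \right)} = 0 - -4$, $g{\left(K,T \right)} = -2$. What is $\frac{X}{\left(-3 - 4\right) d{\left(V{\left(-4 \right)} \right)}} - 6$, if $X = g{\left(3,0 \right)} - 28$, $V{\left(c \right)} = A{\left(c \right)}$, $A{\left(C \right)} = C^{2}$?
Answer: $- \frac{69}{14} \approx -4.9286$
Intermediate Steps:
$V{\left(c \right)} = c^{2}$
$d{\left(H \right)} = 4$ ($d{\left(H \right)} = 0 + 4 = 4$)
$X = -30$ ($X = -2 - 28 = -30$)
$\frac{X}{\left(-3 - 4\right) d{\left(V{\left(-4 \right)} \right)}} - 6 = \frac{1}{\left(-3 - 4\right) 4} \left(-30\right) - 6 = \frac{1}{\left(-7\right) 4} \left(-30\right) - 6 = \frac{1}{-28} \left(-30\right) - 6 = \left(- \frac{1}{28}\right) \left(-30\right) - 6 = \frac{15}{14} - 6 = - \frac{69}{14}$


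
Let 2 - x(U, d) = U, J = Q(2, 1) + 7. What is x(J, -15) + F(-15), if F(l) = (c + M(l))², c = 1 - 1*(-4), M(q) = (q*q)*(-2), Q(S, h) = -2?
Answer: 198022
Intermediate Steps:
M(q) = -2*q² (M(q) = q²*(-2) = -2*q²)
J = 5 (J = -2 + 7 = 5)
c = 5 (c = 1 + 4 = 5)
x(U, d) = 2 - U
F(l) = (5 - 2*l²)²
x(J, -15) + F(-15) = (2 - 1*5) + (-5 + 2*(-15)²)² = (2 - 5) + (-5 + 2*225)² = -3 + (-5 + 450)² = -3 + 445² = -3 + 198025 = 198022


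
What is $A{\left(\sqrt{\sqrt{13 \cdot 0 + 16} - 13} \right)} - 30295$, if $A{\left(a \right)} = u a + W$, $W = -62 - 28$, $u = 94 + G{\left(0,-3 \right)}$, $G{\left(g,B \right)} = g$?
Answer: $-30385 + 282 i \approx -30385.0 + 282.0 i$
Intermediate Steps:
$u = 94$ ($u = 94 + 0 = 94$)
$W = -90$
$A{\left(a \right)} = -90 + 94 a$ ($A{\left(a \right)} = 94 a - 90 = -90 + 94 a$)
$A{\left(\sqrt{\sqrt{13 \cdot 0 + 16} - 13} \right)} - 30295 = \left(-90 + 94 \sqrt{\sqrt{13 \cdot 0 + 16} - 13}\right) - 30295 = \left(-90 + 94 \sqrt{\sqrt{0 + 16} - 13}\right) - 30295 = \left(-90 + 94 \sqrt{\sqrt{16} - 13}\right) - 30295 = \left(-90 + 94 \sqrt{4 - 13}\right) - 30295 = \left(-90 + 94 \sqrt{-9}\right) - 30295 = \left(-90 + 94 \cdot 3 i\right) - 30295 = \left(-90 + 282 i\right) - 30295 = -30385 + 282 i$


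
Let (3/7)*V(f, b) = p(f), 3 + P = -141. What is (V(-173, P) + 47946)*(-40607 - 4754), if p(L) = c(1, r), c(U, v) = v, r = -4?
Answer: -6523365410/3 ≈ -2.1745e+9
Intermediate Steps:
P = -144 (P = -3 - 141 = -144)
p(L) = -4
V(f, b) = -28/3 (V(f, b) = (7/3)*(-4) = -28/3)
(V(-173, P) + 47946)*(-40607 - 4754) = (-28/3 + 47946)*(-40607 - 4754) = (143810/3)*(-45361) = -6523365410/3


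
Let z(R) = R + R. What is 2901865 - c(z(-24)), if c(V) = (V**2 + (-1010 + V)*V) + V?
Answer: 2848825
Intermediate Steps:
z(R) = 2*R
c(V) = V + V**2 + V*(-1010 + V) (c(V) = (V**2 + V*(-1010 + V)) + V = V + V**2 + V*(-1010 + V))
2901865 - c(z(-24)) = 2901865 - 2*(-24)*(-1009 + 2*(2*(-24))) = 2901865 - (-48)*(-1009 + 2*(-48)) = 2901865 - (-48)*(-1009 - 96) = 2901865 - (-48)*(-1105) = 2901865 - 1*53040 = 2901865 - 53040 = 2848825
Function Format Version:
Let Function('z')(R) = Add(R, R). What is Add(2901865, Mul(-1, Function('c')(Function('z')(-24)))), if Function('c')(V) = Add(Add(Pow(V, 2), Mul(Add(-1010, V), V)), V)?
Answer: 2848825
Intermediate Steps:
Function('z')(R) = Mul(2, R)
Function('c')(V) = Add(V, Pow(V, 2), Mul(V, Add(-1010, V))) (Function('c')(V) = Add(Add(Pow(V, 2), Mul(V, Add(-1010, V))), V) = Add(V, Pow(V, 2), Mul(V, Add(-1010, V))))
Add(2901865, Mul(-1, Function('c')(Function('z')(-24)))) = Add(2901865, Mul(-1, Mul(Mul(2, -24), Add(-1009, Mul(2, Mul(2, -24)))))) = Add(2901865, Mul(-1, Mul(-48, Add(-1009, Mul(2, -48))))) = Add(2901865, Mul(-1, Mul(-48, Add(-1009, -96)))) = Add(2901865, Mul(-1, Mul(-48, -1105))) = Add(2901865, Mul(-1, 53040)) = Add(2901865, -53040) = 2848825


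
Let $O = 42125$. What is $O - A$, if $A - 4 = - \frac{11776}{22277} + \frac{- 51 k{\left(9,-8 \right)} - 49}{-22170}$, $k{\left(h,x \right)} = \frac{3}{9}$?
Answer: $\frac{3467170832588}{82313515} \approx 42122.0$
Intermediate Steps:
$k{\left(h,x \right)} = \frac{1}{3}$ ($k{\left(h,x \right)} = 3 \cdot \frac{1}{9} = \frac{1}{3}$)
$A = \frac{285986787}{82313515}$ ($A = 4 - \left(\frac{11776}{22277} - \frac{\left(-51\right) \frac{1}{3} - 49}{-22170}\right) = 4 - \left(\frac{11776}{22277} - \left(-17 - 49\right) \left(- \frac{1}{22170}\right)\right) = 4 - \frac{43267273}{82313515} = \frac{285986787}{82313515} \approx 3.4744$)
$O - A = 42125 - \frac{285986787}{82313515} = \frac{3467170832588}{82313515}$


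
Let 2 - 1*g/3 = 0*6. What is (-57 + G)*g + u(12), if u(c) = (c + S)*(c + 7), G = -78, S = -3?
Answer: -639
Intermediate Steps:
u(c) = (-3 + c)*(7 + c) (u(c) = (c - 3)*(c + 7) = (-3 + c)*(7 + c))
g = 6 (g = 6 - 0*6 = 6 - 3*0 = 6 + 0 = 6)
(-57 + G)*g + u(12) = (-57 - 78)*6 + (-21 + 12**2 + 4*12) = -135*6 + (-21 + 144 + 48) = -810 + 171 = -639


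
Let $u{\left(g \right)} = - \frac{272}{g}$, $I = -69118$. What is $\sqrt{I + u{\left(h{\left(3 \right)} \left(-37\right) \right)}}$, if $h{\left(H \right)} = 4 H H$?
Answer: $\frac{i \sqrt{851600362}}{111} \approx 262.9 i$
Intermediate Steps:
$h{\left(H \right)} = 4 H^{2}$
$\sqrt{I + u{\left(h{\left(3 \right)} \left(-37\right) \right)}} = \sqrt{-69118 - \frac{272}{4 \cdot 3^{2} \left(-37\right)}} = \sqrt{-69118 - \frac{272}{4 \cdot 9 \left(-37\right)}} = \sqrt{-69118 - \frac{272}{36 \left(-37\right)}} = \sqrt{-69118 - \frac{272}{-1332}} = \sqrt{-69118 - - \frac{68}{333}} = \sqrt{-69118 + \frac{68}{333}} = \sqrt{- \frac{23016226}{333}} = \frac{i \sqrt{851600362}}{111}$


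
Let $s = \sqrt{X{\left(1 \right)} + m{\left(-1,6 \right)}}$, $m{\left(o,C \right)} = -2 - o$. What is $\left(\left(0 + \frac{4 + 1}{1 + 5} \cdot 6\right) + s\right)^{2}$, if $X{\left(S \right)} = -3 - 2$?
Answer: $\left(5 + i \sqrt{6}\right)^{2} \approx 19.0 + 24.495 i$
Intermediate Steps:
$X{\left(S \right)} = -5$
$s = i \sqrt{6}$ ($s = \sqrt{-5 - 1} = \sqrt{-6} = i \sqrt{6} \approx 2.4495 i$)
$\left(\left(0 + \frac{4 + 1}{1 + 5} \cdot 6\right) + s\right)^{2} = \left(\left(0 + \frac{4 + 1}{1 + 5} \cdot 6\right) + i \sqrt{6}\right)^{2} = \left(\left(0 + \frac{5}{6} \cdot 6\right) + i \sqrt{6}\right)^{2} = \left(\left(0 + 5\right) + i \sqrt{6}\right)^{2} = \left(5 + i \sqrt{6}\right)^{2}$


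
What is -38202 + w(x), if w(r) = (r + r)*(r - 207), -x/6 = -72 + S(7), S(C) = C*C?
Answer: -57246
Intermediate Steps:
S(C) = C**2
x = 138 (x = -6*(-72 + 7**2) = -6*(-72 + 49) = -6*(-23) = 138)
w(r) = 2*r*(-207 + r) (w(r) = (2*r)*(-207 + r) = 2*r*(-207 + r))
-38202 + w(x) = -38202 + 2*138*(-207 + 138) = -38202 + 2*138*(-69) = -38202 - 19044 = -57246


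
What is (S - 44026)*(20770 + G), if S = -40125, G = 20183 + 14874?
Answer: -4697897877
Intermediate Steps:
G = 35057
(S - 44026)*(20770 + G) = (-40125 - 44026)*(20770 + 35057) = -84151*55827 = -4697897877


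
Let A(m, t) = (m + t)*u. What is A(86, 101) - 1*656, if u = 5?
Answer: 279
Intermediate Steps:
A(m, t) = 5*m + 5*t (A(m, t) = (m + t)*5 = 5*m + 5*t)
A(86, 101) - 1*656 = (5*86 + 5*101) - 1*656 = (430 + 505) - 656 = 935 - 656 = 279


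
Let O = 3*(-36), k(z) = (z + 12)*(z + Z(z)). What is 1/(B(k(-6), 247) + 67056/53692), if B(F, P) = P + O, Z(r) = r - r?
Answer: 13423/1882561 ≈ 0.0071302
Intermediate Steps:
Z(r) = 0
k(z) = z*(12 + z) (k(z) = (z + 12)*(z + 0) = (12 + z)*z = z*(12 + z))
O = -108
B(F, P) = -108 + P (B(F, P) = P - 108 = -108 + P)
1/(B(k(-6), 247) + 67056/53692) = 1/((-108 + 247) + 67056/53692) = 1/(139 + 67056*(1/53692)) = 1/(139 + 16764/13423) = 1/(1882561/13423) = 13423/1882561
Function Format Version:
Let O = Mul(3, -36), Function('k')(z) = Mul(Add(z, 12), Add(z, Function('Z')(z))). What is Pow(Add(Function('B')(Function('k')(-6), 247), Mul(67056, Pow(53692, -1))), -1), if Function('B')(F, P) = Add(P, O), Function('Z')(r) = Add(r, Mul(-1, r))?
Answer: Rational(13423, 1882561) ≈ 0.0071302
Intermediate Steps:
Function('Z')(r) = 0
Function('k')(z) = Mul(z, Add(12, z)) (Function('k')(z) = Mul(Add(z, 12), Add(z, 0)) = Mul(Add(12, z), z) = Mul(z, Add(12, z)))
O = -108
Function('B')(F, P) = Add(-108, P) (Function('B')(F, P) = Add(P, -108) = Add(-108, P))
Pow(Add(Function('B')(Function('k')(-6), 247), Mul(67056, Pow(53692, -1))), -1) = Pow(Add(Add(-108, 247), Mul(67056, Pow(53692, -1))), -1) = Pow(Add(139, Mul(67056, Rational(1, 53692))), -1) = Pow(Add(139, Rational(16764, 13423)), -1) = Pow(Rational(1882561, 13423), -1) = Rational(13423, 1882561)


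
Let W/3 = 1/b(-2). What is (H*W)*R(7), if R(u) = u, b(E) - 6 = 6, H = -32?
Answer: -56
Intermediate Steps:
b(E) = 12 (b(E) = 6 + 6 = 12)
W = 1/4 (W = 3/12 = 3*(1/12) = 1/4 ≈ 0.25000)
(H*W)*R(7) = -32*1/4*7 = -8*7 = -56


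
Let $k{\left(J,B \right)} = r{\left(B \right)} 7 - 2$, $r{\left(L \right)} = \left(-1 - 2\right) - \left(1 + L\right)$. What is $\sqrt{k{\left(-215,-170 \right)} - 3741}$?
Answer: $i \sqrt{2581} \approx 50.804 i$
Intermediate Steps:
$r{\left(L \right)} = -4 - L$ ($r{\left(L \right)} = -3 - \left(1 + L\right) = -4 - L$)
$k{\left(J,B \right)} = -30 - 7 B$ ($k{\left(J,B \right)} = \left(-4 - B\right) 7 - 2 = \left(-28 - 7 B\right) - 2 = -30 - 7 B$)
$\sqrt{k{\left(-215,-170 \right)} - 3741} = \sqrt{\left(-30 - -1190\right) - 3741} = \sqrt{\left(-30 + 1190\right) - 3741} = \sqrt{1160 - 3741} = \sqrt{-2581} = i \sqrt{2581}$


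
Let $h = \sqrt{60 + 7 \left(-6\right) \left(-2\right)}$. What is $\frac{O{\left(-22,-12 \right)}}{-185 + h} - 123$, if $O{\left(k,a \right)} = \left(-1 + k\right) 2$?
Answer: $- \frac{21233}{173} \approx -122.73$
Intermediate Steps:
$h = 12$ ($h = \sqrt{60 - -84} = \sqrt{60 + 84} = \sqrt{144} = 12$)
$O{\left(k,a \right)} = -2 + 2 k$
$\frac{O{\left(-22,-12 \right)}}{-185 + h} - 123 = \frac{-2 + 2 \left(-22\right)}{-185 + 12} - 123 = \frac{-2 - 44}{-173} - 123 = \left(- \frac{1}{173}\right) \left(-46\right) - 123 = \frac{46}{173} - 123 = - \frac{21233}{173}$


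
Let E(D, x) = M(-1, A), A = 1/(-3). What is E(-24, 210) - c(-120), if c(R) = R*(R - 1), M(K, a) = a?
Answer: -43561/3 ≈ -14520.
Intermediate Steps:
A = -⅓ ≈ -0.33333
c(R) = R*(-1 + R)
E(D, x) = -⅓
E(-24, 210) - c(-120) = -⅓ - (-120)*(-1 - 120) = -⅓ - (-120)*(-121) = -⅓ - 1*14520 = -⅓ - 14520 = -43561/3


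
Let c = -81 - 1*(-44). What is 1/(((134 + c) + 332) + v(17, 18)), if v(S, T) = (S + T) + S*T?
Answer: 1/770 ≈ 0.0012987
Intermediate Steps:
c = -37 (c = -81 + 44 = -37)
v(S, T) = S + T + S*T
1/(((134 + c) + 332) + v(17, 18)) = 1/(((134 - 37) + 332) + (17 + 18 + 17*18)) = 1/((97 + 332) + (17 + 18 + 306)) = 1/(429 + 341) = 1/770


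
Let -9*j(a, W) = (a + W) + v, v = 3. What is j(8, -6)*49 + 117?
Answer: 808/9 ≈ 89.778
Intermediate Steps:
j(a, W) = -⅓ - W/9 - a/9 (j(a, W) = -((a + W) + 3)/9 = -((W + a) + 3)/9 = -(3 + W + a)/9 = -⅓ - W/9 - a/9)
j(8, -6)*49 + 117 = (-⅓ - ⅑*(-6) - ⅑*8)*49 + 117 = (-⅓ + ⅔ - 8/9)*49 + 117 = -5/9*49 + 117 = -245/9 + 117 = 808/9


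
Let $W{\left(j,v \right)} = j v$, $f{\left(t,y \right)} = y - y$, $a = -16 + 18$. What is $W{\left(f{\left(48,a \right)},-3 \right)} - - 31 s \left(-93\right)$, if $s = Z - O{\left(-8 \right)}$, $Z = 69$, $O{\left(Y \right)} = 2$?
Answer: $-193161$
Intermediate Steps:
$a = 2$
$f{\left(t,y \right)} = 0$
$s = 67$ ($s = 69 - 2 = 67$)
$W{\left(f{\left(48,a \right)},-3 \right)} - - 31 s \left(-93\right) = 0 \left(-3\right) - \left(-31\right) 67 \left(-93\right) = 0 - \left(-2077\right) \left(-93\right) = 0 - 193161 = -193161$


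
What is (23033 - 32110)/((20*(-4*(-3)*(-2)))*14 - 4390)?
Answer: 9077/11110 ≈ 0.81701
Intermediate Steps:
(23033 - 32110)/((20*(-4*(-3)*(-2)))*14 - 4390) = -9077/((20*(12*(-2)))*14 - 4390) = -9077/((20*(-24))*14 - 4390) = -9077/(-480*14 - 4390) = -9077/(-6720 - 4390) = -9077/(-11110) = -9077*(-1/11110) = 9077/11110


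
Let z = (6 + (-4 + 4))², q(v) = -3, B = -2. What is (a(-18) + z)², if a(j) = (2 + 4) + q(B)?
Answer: 1521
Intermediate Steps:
a(j) = 3 (a(j) = (2 + 4) - 3 = 6 - 3 = 3)
z = 36 (z = (6 + 0)² = 6² = 36)
(a(-18) + z)² = (3 + 36)² = 39² = 1521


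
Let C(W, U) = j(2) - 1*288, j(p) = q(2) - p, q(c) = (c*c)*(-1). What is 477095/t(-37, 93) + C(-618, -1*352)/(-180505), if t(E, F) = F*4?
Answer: 86118142343/67147860 ≈ 1282.5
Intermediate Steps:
q(c) = -c² (q(c) = c²*(-1) = -c²)
t(E, F) = 4*F
j(p) = -4 - p (j(p) = -1*2² - p = -1*4 - p = -4 - p)
C(W, U) = -294 (C(W, U) = (-4 - 1*2) - 1*288 = (-4 - 2) - 288 = -6 - 288 = -294)
477095/t(-37, 93) + C(-618, -1*352)/(-180505) = 477095/((4*93)) - 294/(-180505) = 477095/372 - 294*(-1/180505) = 477095*(1/372) + 294/180505 = 477095/372 + 294/180505 = 86118142343/67147860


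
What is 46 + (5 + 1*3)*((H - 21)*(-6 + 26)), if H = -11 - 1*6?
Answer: -6034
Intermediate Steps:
H = -17 (H = -11 - 6 = -17)
46 + (5 + 1*3)*((H - 21)*(-6 + 26)) = 46 + (5 + 1*3)*((-17 - 21)*(-6 + 26)) = 46 + (5 + 3)*(-38*20) = 46 + 8*(-760) = 46 - 6080 = -6034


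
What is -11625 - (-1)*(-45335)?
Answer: -56960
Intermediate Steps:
-11625 - (-1)*(-45335) = -11625 - 1*45335 = -11625 - 45335 = -56960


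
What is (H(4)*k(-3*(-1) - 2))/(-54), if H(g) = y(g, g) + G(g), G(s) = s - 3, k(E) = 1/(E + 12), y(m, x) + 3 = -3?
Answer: 5/702 ≈ 0.0071225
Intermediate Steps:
y(m, x) = -6 (y(m, x) = -3 - 3 = -6)
k(E) = 1/(12 + E)
G(s) = -3 + s
H(g) = -9 + g (H(g) = -6 + (-3 + g) = -9 + g)
(H(4)*k(-3*(-1) - 2))/(-54) = ((-9 + 4)/(12 + (-3*(-1) - 2)))/(-54) = -5/(12 + (3 - 2))*(-1/54) = -5/(12 + 1)*(-1/54) = -5/13*(-1/54) = 5/702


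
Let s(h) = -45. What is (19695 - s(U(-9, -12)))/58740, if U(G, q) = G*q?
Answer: 329/979 ≈ 0.33606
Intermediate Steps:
(19695 - s(U(-9, -12)))/58740 = (19695 - 1*(-45))/58740 = (19695 + 45)*(1/58740) = 19740*(1/58740) = 329/979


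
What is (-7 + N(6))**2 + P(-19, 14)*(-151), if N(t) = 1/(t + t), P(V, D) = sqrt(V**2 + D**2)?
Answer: 6889/144 - 151*sqrt(557) ≈ -3515.9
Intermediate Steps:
P(V, D) = sqrt(D**2 + V**2)
N(t) = 1/(2*t)
(-7 + N(6))**2 + P(-19, 14)*(-151) = (-7 + (1/2)/6)**2 + sqrt(14**2 + (-19)**2)*(-151) = (-7 + (1/2)*(1/6))**2 + sqrt(196 + 361)*(-151) = (-7 + 1/12)**2 + sqrt(557)*(-151) = (-83/12)**2 - 151*sqrt(557) = 6889/144 - 151*sqrt(557)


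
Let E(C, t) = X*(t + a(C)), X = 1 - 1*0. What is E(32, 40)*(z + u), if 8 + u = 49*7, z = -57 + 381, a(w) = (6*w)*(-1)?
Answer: -100168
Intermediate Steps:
a(w) = -6*w
X = 1 (X = 1 + 0 = 1)
z = 324
E(C, t) = t - 6*C (E(C, t) = 1*(t - 6*C) = t - 6*C)
u = 335 (u = -8 + 49*7 = -8 + 343 = 335)
E(32, 40)*(z + u) = (40 - 6*32)*(324 + 335) = (40 - 192)*659 = -152*659 = -100168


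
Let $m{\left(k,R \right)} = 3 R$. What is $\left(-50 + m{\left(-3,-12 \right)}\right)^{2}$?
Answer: $7396$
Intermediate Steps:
$\left(-50 + m{\left(-3,-12 \right)}\right)^{2} = \left(-50 + 3 \left(-12\right)\right)^{2} = \left(-50 - 36\right)^{2} = \left(-86\right)^{2} = 7396$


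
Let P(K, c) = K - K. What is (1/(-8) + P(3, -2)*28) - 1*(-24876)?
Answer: 199007/8 ≈ 24876.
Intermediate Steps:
P(K, c) = 0
(1/(-8) + P(3, -2)*28) - 1*(-24876) = (1/(-8) + 0*28) - 1*(-24876) = (-1/8 + 0) + 24876 = -1/8 + 24876 = 199007/8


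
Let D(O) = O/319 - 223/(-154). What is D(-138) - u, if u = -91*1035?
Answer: 420634745/4466 ≈ 94186.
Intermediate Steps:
u = -94185
D(O) = 223/154 + O/319 (D(O) = O*(1/319) - 223*(-1/154) = O/319 + 223/154 = 223/154 + O/319)
D(-138) - u = (223/154 + (1/319)*(-138)) - 1*(-94185) = (223/154 - 138/319) + 94185 = 4535/4466 + 94185 = 420634745/4466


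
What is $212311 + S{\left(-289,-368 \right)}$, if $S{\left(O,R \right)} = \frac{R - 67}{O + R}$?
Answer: $\frac{46496254}{219} \approx 2.1231 \cdot 10^{5}$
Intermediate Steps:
$S{\left(O,R \right)} = \frac{-67 + R}{O + R}$
$212311 + S{\left(-289,-368 \right)} = 212311 + \frac{-67 - 368}{-289 - 368} = 212311 + \frac{1}{-657} \left(-435\right) = 212311 - - \frac{145}{219} = 212311 + \frac{145}{219} = \frac{46496254}{219}$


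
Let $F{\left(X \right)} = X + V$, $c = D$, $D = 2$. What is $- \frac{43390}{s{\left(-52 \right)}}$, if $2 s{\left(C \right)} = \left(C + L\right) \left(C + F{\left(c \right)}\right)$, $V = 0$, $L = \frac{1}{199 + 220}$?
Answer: $- \frac{3636082}{108935} \approx -33.378$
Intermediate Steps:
$c = 2$
$L = \frac{1}{419} \approx 0.0023866$
$F{\left(X \right)} = X$ ($F{\left(X \right)} = X + 0 = X$)
$s{\left(C \right)} = \frac{\left(2 + C\right) \left(\frac{1}{419} + C\right)}{2}$ ($s{\left(C \right)} = \frac{\left(C + \frac{1}{419}\right) \left(C + 2\right)}{2} = \frac{\left(\frac{1}{419} + C\right) \left(2 + C\right)}{2} = \frac{\left(2 + C\right) \left(\frac{1}{419} + C\right)}{2}$)
$- \frac{43390}{s{\left(-52 \right)}} = - \frac{43390}{\frac{1}{419} + \frac{\left(-52\right)^{2}}{2} + \frac{839}{838} \left(-52\right)} = - \frac{43390}{\frac{1}{419} + \frac{1}{2} \cdot 2704 - \frac{21814}{419}} = - \frac{43390}{\frac{1}{419} + 1352 - \frac{21814}{419}} = - \frac{43390}{\frac{544675}{419}} = \left(-43390\right) \frac{419}{544675} = - \frac{3636082}{108935}$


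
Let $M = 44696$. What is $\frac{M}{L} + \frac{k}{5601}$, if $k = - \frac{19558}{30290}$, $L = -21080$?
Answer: $- \frac{94791005356}{44703905415} \approx -2.1204$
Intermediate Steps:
$k = - \frac{9779}{15145}$ ($k = \left(-19558\right) \frac{1}{30290} = - \frac{9779}{15145} \approx -0.64569$)
$\frac{M}{L} + \frac{k}{5601} = \frac{44696}{-21080} - \frac{9779}{15145 \cdot 5601} = 44696 \left(- \frac{1}{21080}\right) - \frac{9779}{84827145} = - \frac{5587}{2635} - \frac{9779}{84827145} = - \frac{94791005356}{44703905415}$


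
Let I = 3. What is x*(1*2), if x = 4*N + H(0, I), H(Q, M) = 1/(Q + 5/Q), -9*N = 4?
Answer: -32/9 ≈ -3.5556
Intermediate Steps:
N = -4/9 (N = -1/9*4 = -4/9 ≈ -0.44444)
x = -16/9 (x = 4*(-4/9) + 0/(5 + 0**2) = -16/9 + 0/(5 + 0) = -16/9 + 0/5 = -16/9 + 0*(1/5) = -16/9 + 0 = -16/9 ≈ -1.7778)
x*(1*2) = -16*2/9 = -16/9*2 = -32/9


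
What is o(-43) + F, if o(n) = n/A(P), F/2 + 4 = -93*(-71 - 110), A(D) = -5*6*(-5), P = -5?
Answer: 5048657/150 ≈ 33658.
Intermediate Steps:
A(D) = 150 (A(D) = -30*(-5) = 150)
F = 33658 (F = -8 + 2*(-93*(-71 - 110)) = -8 + 2*(-93*(-181)) = -8 + 2*16833 = -8 + 33666 = 33658)
o(n) = n/150
o(-43) + F = (1/150)*(-43) + 33658 = -43/150 + 33658 = 5048657/150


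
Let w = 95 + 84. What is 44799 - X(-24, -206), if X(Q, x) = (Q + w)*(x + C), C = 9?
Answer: 75334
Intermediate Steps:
w = 179
X(Q, x) = (9 + x)*(179 + Q) (X(Q, x) = (Q + 179)*(x + 9) = (179 + Q)*(9 + x) = (9 + x)*(179 + Q))
44799 - X(-24, -206) = 44799 - (1611 + 9*(-24) + 179*(-206) - 24*(-206)) = 44799 - (1611 - 216 - 36874 + 4944) = 44799 - 1*(-30535) = 44799 + 30535 = 75334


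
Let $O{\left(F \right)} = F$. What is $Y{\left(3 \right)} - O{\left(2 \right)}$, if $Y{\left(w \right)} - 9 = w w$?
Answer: $16$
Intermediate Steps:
$Y{\left(w \right)} = 9 + w^{2}$ ($Y{\left(w \right)} = 9 + w w = 9 + w^{2}$)
$Y{\left(3 \right)} - O{\left(2 \right)} = \left(9 + 3^{2}\right) - 2 = \left(9 + 9\right) - 2 = 18 - 2 = 16$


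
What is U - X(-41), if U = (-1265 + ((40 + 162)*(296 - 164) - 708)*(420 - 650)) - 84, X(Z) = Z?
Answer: -5971188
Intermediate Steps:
U = -5971229 (U = (-1265 + (202*132 - 708)*(-230)) - 84 = (-1265 + (26664 - 708)*(-230)) - 84 = (-1265 + 25956*(-230)) - 84 = (-1265 - 5969880) - 84 = -5971145 - 84 = -5971229)
U - X(-41) = -5971229 - 1*(-41) = -5971229 + 41 = -5971188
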